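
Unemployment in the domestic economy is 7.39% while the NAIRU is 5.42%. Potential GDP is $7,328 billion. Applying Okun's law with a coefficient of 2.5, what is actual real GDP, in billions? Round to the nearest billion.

$6,967 billion

Unemployment gap = 7.39 - 5.42 = 1.97 points, so the output gap is -2.5 × 1.97 = -4.925%.
Actual GDP = 7328 × (1 - 4.925/100) = 7328 × 0.95075 ≈ 6967 billion.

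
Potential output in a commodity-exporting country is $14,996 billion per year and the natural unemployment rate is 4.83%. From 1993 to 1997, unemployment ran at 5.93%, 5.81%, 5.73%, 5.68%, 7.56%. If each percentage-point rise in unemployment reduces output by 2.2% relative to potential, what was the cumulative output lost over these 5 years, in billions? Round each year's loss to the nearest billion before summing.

Year 1993: gap = -2.2 × (5.93 - 4.83) = -2.42%, loss ≈ 14996 × 2.42/100 ≈ 363.
Year 1994: gap = -2.2 × (5.81 - 4.83) = -2.156%, loss ≈ 14996 × 2.156/100 ≈ 323.
Year 1995: gap = -2.2 × (5.73 - 4.83) = -1.98%, loss ≈ 14996 × 1.98/100 ≈ 297.
Year 1996: gap = -2.2 × (5.68 - 4.83) = -1.87%, loss ≈ 14996 × 1.87/100 ≈ 280.
Year 1997: gap = -2.2 × (7.56 - 4.83) = -6.006%, loss ≈ 14996 × 6.006/100 ≈ 901.
Total lost output = 363 + 323 + 297 + 280 + 901 = 2164 billion.

$2,164 billion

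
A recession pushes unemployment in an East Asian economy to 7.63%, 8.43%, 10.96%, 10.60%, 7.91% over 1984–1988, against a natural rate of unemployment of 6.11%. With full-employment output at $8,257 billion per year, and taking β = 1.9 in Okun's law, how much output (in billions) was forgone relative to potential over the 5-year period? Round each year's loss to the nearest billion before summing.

$2,349 billion

Year 1984: gap = -1.9 × (7.63 - 6.11) = -2.888%, loss ≈ 8257 × 2.888/100 ≈ 238.
Year 1985: gap = -1.9 × (8.43 - 6.11) = -4.408%, loss ≈ 8257 × 4.408/100 ≈ 364.
Year 1986: gap = -1.9 × (10.96 - 6.11) = -9.215%, loss ≈ 8257 × 9.215/100 ≈ 761.
Year 1987: gap = -1.9 × (10.6 - 6.11) = -8.531%, loss ≈ 8257 × 8.531/100 ≈ 704.
Year 1988: gap = -1.9 × (7.91 - 6.11) = -3.42%, loss ≈ 8257 × 3.42/100 ≈ 282.
Total lost output = 238 + 364 + 761 + 704 + 282 = 2349 billion.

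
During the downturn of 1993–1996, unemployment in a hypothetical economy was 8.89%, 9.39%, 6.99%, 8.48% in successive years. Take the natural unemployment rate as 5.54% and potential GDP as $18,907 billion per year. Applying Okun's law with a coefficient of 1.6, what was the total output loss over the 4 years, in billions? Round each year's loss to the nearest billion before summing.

$3,506 billion

Year 1993: gap = -1.6 × (8.89 - 5.54) = -5.36%, loss ≈ 18907 × 5.36/100 ≈ 1013.
Year 1994: gap = -1.6 × (9.39 - 5.54) = -6.16%, loss ≈ 18907 × 6.16/100 ≈ 1165.
Year 1995: gap = -1.6 × (6.99 - 5.54) = -2.32%, loss ≈ 18907 × 2.32/100 ≈ 439.
Year 1996: gap = -1.6 × (8.48 - 5.54) = -4.704%, loss ≈ 18907 × 4.704/100 ≈ 889.
Total lost output = 1013 + 1165 + 439 + 889 = 3506 billion.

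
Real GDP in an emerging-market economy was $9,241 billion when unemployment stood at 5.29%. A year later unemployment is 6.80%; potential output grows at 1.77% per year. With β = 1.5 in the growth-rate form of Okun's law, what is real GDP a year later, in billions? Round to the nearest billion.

Δu = 6.8 - 5.29 = 1.51 points.
Okun's law (growth form): g_Y = g_Y* - β × Δu = 1.77 - 1.5 × (1.51) = 1.77 - 2.265 = -0.495%.
Real GDP in the next year = 9241 × (1 - 0.495/100) = 9241 × 0.99505 ≈ 9195 billion.

$9,195 billion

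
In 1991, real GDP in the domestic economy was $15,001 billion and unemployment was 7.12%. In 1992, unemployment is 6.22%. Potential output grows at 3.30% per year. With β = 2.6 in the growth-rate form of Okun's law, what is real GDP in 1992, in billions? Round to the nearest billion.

Δu = 6.22 - 7.12 = -0.9 points.
Okun's law (growth form): g_Y = g_Y* - β × Δu = 3.30 - 2.6 × (-0.90) = 3.3 + 2.34 = 5.64%.
Real GDP in the next year = 15001 × (1 + 5.64/100) = 15001 × 1.0564 ≈ 15847 billion.

$15,847 billion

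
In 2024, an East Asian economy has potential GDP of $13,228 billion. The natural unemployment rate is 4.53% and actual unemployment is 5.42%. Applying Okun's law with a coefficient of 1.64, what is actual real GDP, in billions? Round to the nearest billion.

$13,035 billion

Unemployment gap = 5.42 - 4.53 = 0.89 points, so the output gap is -1.64 × 0.89 = -1.4596%.
Actual GDP = 13228 × (1 - 1.4596/100) = 13228 × 0.985404 ≈ 13035 billion.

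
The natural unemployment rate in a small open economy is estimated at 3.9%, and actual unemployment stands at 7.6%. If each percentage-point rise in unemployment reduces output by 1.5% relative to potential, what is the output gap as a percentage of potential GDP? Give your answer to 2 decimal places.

The unemployment gap is 7.6 - 3.9 = 3.7 percentage points.
Okun's law gives an output gap of -1.5 × 3.7 = -5.55%, i.e. 5.55% below potential.

-5.55%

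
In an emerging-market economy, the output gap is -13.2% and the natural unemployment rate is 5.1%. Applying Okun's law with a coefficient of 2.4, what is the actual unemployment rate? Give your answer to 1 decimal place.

From Okun's law, u - u* = -(output gap)/β = -(-13.2)/2.4 = 5.5 points.
So u = 5.1 + 5.5 = 10.6%.

10.6%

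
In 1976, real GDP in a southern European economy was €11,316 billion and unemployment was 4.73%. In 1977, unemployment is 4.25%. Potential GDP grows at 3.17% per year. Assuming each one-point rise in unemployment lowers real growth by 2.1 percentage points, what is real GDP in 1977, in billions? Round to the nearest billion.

€11,789 billion

Δu = 4.25 - 4.73 = -0.48 points.
Okun's law (growth form): g_Y = g_Y* - β × Δu = 3.17 - 2.1 × (-0.48) = 3.17 + 1.008 = 4.178%.
Real GDP in the next year = 11316 × (1 + 4.178/100) = 11316 × 1.04178 ≈ 11789 billion.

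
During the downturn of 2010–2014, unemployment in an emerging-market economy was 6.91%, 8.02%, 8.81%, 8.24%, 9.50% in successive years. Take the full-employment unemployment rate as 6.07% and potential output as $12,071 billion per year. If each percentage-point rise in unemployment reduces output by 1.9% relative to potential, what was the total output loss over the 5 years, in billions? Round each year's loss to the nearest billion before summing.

Year 2010: gap = -1.9 × (6.91 - 6.07) = -1.596%, loss ≈ 12071 × 1.596/100 ≈ 193.
Year 2011: gap = -1.9 × (8.02 - 6.07) = -3.705%, loss ≈ 12071 × 3.705/100 ≈ 447.
Year 2012: gap = -1.9 × (8.81 - 6.07) = -5.206%, loss ≈ 12071 × 5.206/100 ≈ 628.
Year 2013: gap = -1.9 × (8.24 - 6.07) = -4.123%, loss ≈ 12071 × 4.123/100 ≈ 498.
Year 2014: gap = -1.9 × (9.5 - 6.07) = -6.517%, loss ≈ 12071 × 6.517/100 ≈ 787.
Total lost output = 193 + 447 + 628 + 498 + 787 = 2553 billion.

$2,553 billion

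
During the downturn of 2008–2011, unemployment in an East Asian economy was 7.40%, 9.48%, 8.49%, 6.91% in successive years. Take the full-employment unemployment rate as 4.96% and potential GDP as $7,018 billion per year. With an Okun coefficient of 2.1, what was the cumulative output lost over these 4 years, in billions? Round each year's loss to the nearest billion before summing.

$1,833 billion

Year 2008: gap = -2.1 × (7.4 - 4.96) = -5.124%, loss ≈ 7018 × 5.124/100 ≈ 360.
Year 2009: gap = -2.1 × (9.48 - 4.96) = -9.492%, loss ≈ 7018 × 9.492/100 ≈ 666.
Year 2010: gap = -2.1 × (8.49 - 4.96) = -7.413%, loss ≈ 7018 × 7.413/100 ≈ 520.
Year 2011: gap = -2.1 × (6.91 - 4.96) = -4.095%, loss ≈ 7018 × 4.095/100 ≈ 287.
Total lost output = 360 + 666 + 520 + 287 = 1833 billion.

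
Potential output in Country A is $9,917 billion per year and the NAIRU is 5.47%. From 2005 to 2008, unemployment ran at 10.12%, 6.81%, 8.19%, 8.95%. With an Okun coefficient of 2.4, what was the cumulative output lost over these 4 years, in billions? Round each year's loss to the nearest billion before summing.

$2,901 billion

Year 2005: gap = -2.4 × (10.12 - 5.47) = -11.16%, loss ≈ 9917 × 11.16/100 ≈ 1107.
Year 2006: gap = -2.4 × (6.81 - 5.47) = -3.216%, loss ≈ 9917 × 3.216/100 ≈ 319.
Year 2007: gap = -2.4 × (8.19 - 5.47) = -6.528%, loss ≈ 9917 × 6.528/100 ≈ 647.
Year 2008: gap = -2.4 × (8.95 - 5.47) = -8.352%, loss ≈ 9917 × 8.352/100 ≈ 828.
Total lost output = 1107 + 319 + 647 + 828 = 2901 billion.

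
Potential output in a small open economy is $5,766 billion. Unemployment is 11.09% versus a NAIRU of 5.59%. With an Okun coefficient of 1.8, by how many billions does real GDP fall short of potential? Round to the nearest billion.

$571 billion

Output gap = -1.8 × (11.09 - 5.59) = -1.8 × 5.5 = -9.9%.
Actual GDP ≈ 5766 × 0.901 ≈ 5195 billion, so the shortfall is 5766 - 5195 = 571 billion.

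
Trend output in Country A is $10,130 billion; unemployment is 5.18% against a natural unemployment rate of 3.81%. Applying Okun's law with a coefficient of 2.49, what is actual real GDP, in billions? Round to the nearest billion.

Unemployment gap = 5.18 - 3.81 = 1.37 points, so the output gap is -2.49 × 1.37 = -3.4113%.
Actual GDP = 10130 × (1 - 3.4113/100) = 10130 × 0.965887 ≈ 9784 billion.

$9,784 billion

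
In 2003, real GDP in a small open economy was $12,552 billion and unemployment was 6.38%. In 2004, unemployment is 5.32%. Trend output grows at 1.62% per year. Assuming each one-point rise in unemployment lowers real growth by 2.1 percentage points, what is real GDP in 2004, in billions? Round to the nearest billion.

Δu = 5.32 - 6.38 = -1.06 points.
Okun's law (growth form): g_Y = g_Y* - β × Δu = 1.62 - 2.1 × (-1.06) = 1.62 + 2.226 = 3.846%.
Real GDP in the next year = 12552 × (1 + 3.846/100) = 12552 × 1.03846 ≈ 13035 billion.

$13,035 billion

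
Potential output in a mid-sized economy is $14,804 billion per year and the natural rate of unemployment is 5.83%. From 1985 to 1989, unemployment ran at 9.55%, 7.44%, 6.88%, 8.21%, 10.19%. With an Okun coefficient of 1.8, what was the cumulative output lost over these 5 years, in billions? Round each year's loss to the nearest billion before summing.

Year 1985: gap = -1.8 × (9.55 - 5.83) = -6.696%, loss ≈ 14804 × 6.696/100 ≈ 991.
Year 1986: gap = -1.8 × (7.44 - 5.83) = -2.898%, loss ≈ 14804 × 2.898/100 ≈ 429.
Year 1987: gap = -1.8 × (6.88 - 5.83) = -1.89%, loss ≈ 14804 × 1.89/100 ≈ 280.
Year 1988: gap = -1.8 × (8.21 - 5.83) = -4.284%, loss ≈ 14804 × 4.284/100 ≈ 634.
Year 1989: gap = -1.8 × (10.19 - 5.83) = -7.848%, loss ≈ 14804 × 7.848/100 ≈ 1162.
Total lost output = 991 + 429 + 280 + 634 + 1162 = 3496 billion.

$3,496 billion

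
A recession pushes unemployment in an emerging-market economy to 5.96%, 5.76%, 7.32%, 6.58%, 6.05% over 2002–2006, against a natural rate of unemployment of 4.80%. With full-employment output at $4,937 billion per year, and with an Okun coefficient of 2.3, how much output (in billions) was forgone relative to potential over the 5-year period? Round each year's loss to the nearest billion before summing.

Year 2002: gap = -2.3 × (5.96 - 4.8) = -2.668%, loss ≈ 4937 × 2.668/100 ≈ 132.
Year 2003: gap = -2.3 × (5.76 - 4.8) = -2.208%, loss ≈ 4937 × 2.208/100 ≈ 109.
Year 2004: gap = -2.3 × (7.32 - 4.8) = -5.796%, loss ≈ 4937 × 5.796/100 ≈ 286.
Year 2005: gap = -2.3 × (6.58 - 4.8) = -4.094%, loss ≈ 4937 × 4.094/100 ≈ 202.
Year 2006: gap = -2.3 × (6.05 - 4.8) = -2.875%, loss ≈ 4937 × 2.875/100 ≈ 142.
Total lost output = 132 + 109 + 286 + 202 + 142 = 871 billion.

$871 billion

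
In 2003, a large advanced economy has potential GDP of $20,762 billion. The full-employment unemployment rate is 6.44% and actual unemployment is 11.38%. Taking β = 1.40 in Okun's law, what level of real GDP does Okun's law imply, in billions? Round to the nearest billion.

Unemployment gap = 11.38 - 6.44 = 4.94 points, so the output gap is -1.4 × 4.94 = -6.916%.
Actual GDP = 20762 × (1 - 6.916/100) = 20762 × 0.93084 ≈ 19326 billion.

$19,326 billion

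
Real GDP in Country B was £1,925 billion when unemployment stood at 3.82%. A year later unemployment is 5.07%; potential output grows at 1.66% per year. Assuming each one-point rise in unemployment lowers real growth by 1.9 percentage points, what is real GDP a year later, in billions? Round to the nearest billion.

Δu = 5.07 - 3.82 = 1.25 points.
Okun's law (growth form): g_Y = g_Y* - β × Δu = 1.66 - 1.9 × (1.25) = 1.66 - 2.375 = -0.715%.
Real GDP in the next year = 1925 × (1 - 0.715/100) = 1925 × 0.99285 ≈ 1911 billion.

£1,911 billion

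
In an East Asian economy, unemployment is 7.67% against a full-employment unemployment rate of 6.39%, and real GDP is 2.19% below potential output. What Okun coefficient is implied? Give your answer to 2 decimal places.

Okun's law: output gap = -β × (u - u*).
-2.19 = -β × (7.67 - 6.39) = -β × 1.28, so β = 2.19/1.28 = 1.71.

β ≈ 1.71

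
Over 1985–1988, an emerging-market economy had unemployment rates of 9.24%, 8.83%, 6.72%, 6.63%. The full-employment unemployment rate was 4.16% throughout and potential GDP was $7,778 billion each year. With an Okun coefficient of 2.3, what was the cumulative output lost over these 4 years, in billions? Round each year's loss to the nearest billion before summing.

$2,644 billion

Year 1985: gap = -2.3 × (9.24 - 4.16) = -11.684%, loss ≈ 7778 × 11.684/100 ≈ 909.
Year 1986: gap = -2.3 × (8.83 - 4.16) = -10.741%, loss ≈ 7778 × 10.741/100 ≈ 835.
Year 1987: gap = -2.3 × (6.72 - 4.16) = -5.888%, loss ≈ 7778 × 5.888/100 ≈ 458.
Year 1988: gap = -2.3 × (6.63 - 4.16) = -5.681%, loss ≈ 7778 × 5.681/100 ≈ 442.
Total lost output = 909 + 835 + 458 + 442 = 2644 billion.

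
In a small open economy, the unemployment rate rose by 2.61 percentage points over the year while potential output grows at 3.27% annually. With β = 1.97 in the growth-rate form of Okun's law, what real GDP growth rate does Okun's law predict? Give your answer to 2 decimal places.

Growth-rate Okun's law: g_Y = g_Y* - β × Δu.
g_Y = 3.27 - 1.97 × (2.61) = 3.27 - 5.1417 = -1.8717%, i.e. -1.87% to 2 d.p.

-1.87%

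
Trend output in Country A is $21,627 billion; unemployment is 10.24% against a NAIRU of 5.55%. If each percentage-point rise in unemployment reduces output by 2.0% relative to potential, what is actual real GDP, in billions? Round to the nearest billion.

$19,598 billion

Unemployment gap = 10.24 - 5.55 = 4.69 points, so the output gap is -2 × 4.69 = -9.38%.
Actual GDP = 21627 × (1 - 9.38/100) = 21627 × 0.9062 ≈ 19598 billion.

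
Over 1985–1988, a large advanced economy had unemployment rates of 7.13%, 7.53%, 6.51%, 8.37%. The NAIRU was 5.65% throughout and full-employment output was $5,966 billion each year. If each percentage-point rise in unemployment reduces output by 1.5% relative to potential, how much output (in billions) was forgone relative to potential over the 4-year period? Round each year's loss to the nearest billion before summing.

Year 1985: gap = -1.5 × (7.13 - 5.65) = -2.22%, loss ≈ 5966 × 2.22/100 ≈ 132.
Year 1986: gap = -1.5 × (7.53 - 5.65) = -2.82%, loss ≈ 5966 × 2.82/100 ≈ 168.
Year 1987: gap = -1.5 × (6.51 - 5.65) = -1.29%, loss ≈ 5966 × 1.29/100 ≈ 77.
Year 1988: gap = -1.5 × (8.37 - 5.65) = -4.08%, loss ≈ 5966 × 4.08/100 ≈ 243.
Total lost output = 132 + 168 + 77 + 243 = 620 billion.

$620 billion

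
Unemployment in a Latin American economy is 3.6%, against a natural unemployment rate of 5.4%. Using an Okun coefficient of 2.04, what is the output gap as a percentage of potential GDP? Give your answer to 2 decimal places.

The unemployment gap is 3.6 - 5.4 = -1.8 percentage points.
Okun's law gives an output gap of -2.04 × (-1.8) = 3.672%, i.e. 3.67% above potential.

3.67%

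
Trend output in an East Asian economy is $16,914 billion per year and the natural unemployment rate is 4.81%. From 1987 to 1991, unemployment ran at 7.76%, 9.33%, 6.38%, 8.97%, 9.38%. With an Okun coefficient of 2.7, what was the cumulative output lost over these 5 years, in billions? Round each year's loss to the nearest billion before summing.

$8,115 billion

Year 1987: gap = -2.7 × (7.76 - 4.81) = -7.965%, loss ≈ 16914 × 7.965/100 ≈ 1347.
Year 1988: gap = -2.7 × (9.33 - 4.81) = -12.204%, loss ≈ 16914 × 12.204/100 ≈ 2064.
Year 1989: gap = -2.7 × (6.38 - 4.81) = -4.239%, loss ≈ 16914 × 4.239/100 ≈ 717.
Year 1990: gap = -2.7 × (8.97 - 4.81) = -11.232%, loss ≈ 16914 × 11.232/100 ≈ 1900.
Year 1991: gap = -2.7 × (9.38 - 4.81) = -12.339%, loss ≈ 16914 × 12.339/100 ≈ 2087.
Total lost output = 1347 + 2064 + 717 + 1900 + 2087 = 8115 billion.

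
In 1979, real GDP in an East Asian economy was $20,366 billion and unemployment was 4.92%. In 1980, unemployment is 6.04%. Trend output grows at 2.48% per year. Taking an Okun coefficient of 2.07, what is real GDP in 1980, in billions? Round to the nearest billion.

Δu = 6.04 - 4.92 = 1.12 points.
Okun's law (growth form): g_Y = g_Y* - β × Δu = 2.48 - 2.07 × (1.12) = 2.48 - 2.3184 = 0.1616%.
Real GDP in the next year = 20366 × (1 + 0.1616/100) = 20366 × 1.001616 ≈ 20399 billion.

$20,399 billion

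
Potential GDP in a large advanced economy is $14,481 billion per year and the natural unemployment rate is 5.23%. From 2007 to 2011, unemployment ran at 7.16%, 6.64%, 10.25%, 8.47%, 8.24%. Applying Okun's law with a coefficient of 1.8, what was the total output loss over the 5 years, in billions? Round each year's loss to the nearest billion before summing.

$3,810 billion

Year 2007: gap = -1.8 × (7.16 - 5.23) = -3.474%, loss ≈ 14481 × 3.474/100 ≈ 503.
Year 2008: gap = -1.8 × (6.64 - 5.23) = -2.538%, loss ≈ 14481 × 2.538/100 ≈ 368.
Year 2009: gap = -1.8 × (10.25 - 5.23) = -9.036%, loss ≈ 14481 × 9.036/100 ≈ 1309.
Year 2010: gap = -1.8 × (8.47 - 5.23) = -5.832%, loss ≈ 14481 × 5.832/100 ≈ 845.
Year 2011: gap = -1.8 × (8.24 - 5.23) = -5.418%, loss ≈ 14481 × 5.418/100 ≈ 785.
Total lost output = 503 + 368 + 1309 + 845 + 785 = 3810 billion.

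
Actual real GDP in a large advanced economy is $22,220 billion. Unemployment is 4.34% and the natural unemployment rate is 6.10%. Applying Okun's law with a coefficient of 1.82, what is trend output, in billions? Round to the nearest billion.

$21,530 billion

Unemployment gap = 4.34 - 6.1 = -1.76 points, so output gap = -1.82 × (-1.76) = 3.2032%.
Since Y = Y* × (1 + gap/100), Y* = 22220/1.032032 ≈ 21530 billion.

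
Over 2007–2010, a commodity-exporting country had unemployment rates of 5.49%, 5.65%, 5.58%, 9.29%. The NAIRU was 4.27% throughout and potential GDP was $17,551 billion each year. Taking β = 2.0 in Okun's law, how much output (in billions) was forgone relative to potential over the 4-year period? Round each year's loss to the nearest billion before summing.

Year 2007: gap = -2.0 × (5.49 - 4.27) = -2.44%, loss ≈ 17551 × 2.44/100 ≈ 428.
Year 2008: gap = -2.0 × (5.65 - 4.27) = -2.76%, loss ≈ 17551 × 2.76/100 ≈ 484.
Year 2009: gap = -2.0 × (5.58 - 4.27) = -2.62%, loss ≈ 17551 × 2.62/100 ≈ 460.
Year 2010: gap = -2.0 × (9.29 - 4.27) = -10.04%, loss ≈ 17551 × 10.04/100 ≈ 1762.
Total lost output = 428 + 484 + 460 + 1762 = 3134 billion.

$3,134 billion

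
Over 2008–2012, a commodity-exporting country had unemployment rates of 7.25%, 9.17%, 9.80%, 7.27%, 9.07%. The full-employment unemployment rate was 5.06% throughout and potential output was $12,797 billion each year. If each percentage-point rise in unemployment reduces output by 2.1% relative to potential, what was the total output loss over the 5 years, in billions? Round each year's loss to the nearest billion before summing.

Year 2008: gap = -2.1 × (7.25 - 5.06) = -4.599%, loss ≈ 12797 × 4.599/100 ≈ 589.
Year 2009: gap = -2.1 × (9.17 - 5.06) = -8.631%, loss ≈ 12797 × 8.631/100 ≈ 1105.
Year 2010: gap = -2.1 × (9.8 - 5.06) = -9.954%, loss ≈ 12797 × 9.954/100 ≈ 1274.
Year 2011: gap = -2.1 × (7.27 - 5.06) = -4.641%, loss ≈ 12797 × 4.641/100 ≈ 594.
Year 2012: gap = -2.1 × (9.07 - 5.06) = -8.421%, loss ≈ 12797 × 8.421/100 ≈ 1078.
Total lost output = 589 + 1105 + 1274 + 594 + 1078 = 4640 billion.

$4,640 billion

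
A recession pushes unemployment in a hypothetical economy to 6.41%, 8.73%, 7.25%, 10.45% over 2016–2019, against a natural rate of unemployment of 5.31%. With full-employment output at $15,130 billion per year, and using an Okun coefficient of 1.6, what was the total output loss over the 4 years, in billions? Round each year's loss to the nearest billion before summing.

$2,808 billion

Year 2016: gap = -1.6 × (6.41 - 5.31) = -1.76%, loss ≈ 15130 × 1.76/100 ≈ 266.
Year 2017: gap = -1.6 × (8.73 - 5.31) = -5.472%, loss ≈ 15130 × 5.472/100 ≈ 828.
Year 2018: gap = -1.6 × (7.25 - 5.31) = -3.104%, loss ≈ 15130 × 3.104/100 ≈ 470.
Year 2019: gap = -1.6 × (10.45 - 5.31) = -8.224%, loss ≈ 15130 × 8.224/100 ≈ 1244.
Total lost output = 266 + 828 + 470 + 1244 = 2808 billion.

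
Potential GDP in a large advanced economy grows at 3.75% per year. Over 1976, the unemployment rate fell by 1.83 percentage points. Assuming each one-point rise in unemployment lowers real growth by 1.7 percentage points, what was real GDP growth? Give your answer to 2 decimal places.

Growth-rate Okun's law: g_Y = g_Y* - β × Δu.
g_Y = 3.75 - 1.7 × (-1.83) = 3.75 + 3.111 = 6.861%, i.e. 6.86% to 2 d.p.

6.86%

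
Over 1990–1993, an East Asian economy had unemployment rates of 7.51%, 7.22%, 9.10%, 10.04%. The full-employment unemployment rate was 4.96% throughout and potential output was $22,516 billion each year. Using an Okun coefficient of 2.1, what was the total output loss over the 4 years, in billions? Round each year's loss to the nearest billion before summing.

$6,635 billion

Year 1990: gap = -2.1 × (7.51 - 4.96) = -5.355%, loss ≈ 22516 × 5.355/100 ≈ 1206.
Year 1991: gap = -2.1 × (7.22 - 4.96) = -4.746%, loss ≈ 22516 × 4.746/100 ≈ 1069.
Year 1992: gap = -2.1 × (9.1 - 4.96) = -8.694%, loss ≈ 22516 × 8.694/100 ≈ 1958.
Year 1993: gap = -2.1 × (10.04 - 4.96) = -10.668%, loss ≈ 22516 × 10.668/100 ≈ 2402.
Total lost output = 1206 + 1069 + 1958 + 2402 = 6635 billion.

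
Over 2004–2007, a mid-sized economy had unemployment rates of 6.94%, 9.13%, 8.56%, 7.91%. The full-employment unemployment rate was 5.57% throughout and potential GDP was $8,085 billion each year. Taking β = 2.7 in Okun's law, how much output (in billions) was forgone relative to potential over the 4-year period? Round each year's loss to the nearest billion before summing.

$2,240 billion

Year 2004: gap = -2.7 × (6.94 - 5.57) = -3.699%, loss ≈ 8085 × 3.699/100 ≈ 299.
Year 2005: gap = -2.7 × (9.13 - 5.57) = -9.612%, loss ≈ 8085 × 9.612/100 ≈ 777.
Year 2006: gap = -2.7 × (8.56 - 5.57) = -8.073%, loss ≈ 8085 × 8.073/100 ≈ 653.
Year 2007: gap = -2.7 × (7.91 - 5.57) = -6.318%, loss ≈ 8085 × 6.318/100 ≈ 511.
Total lost output = 299 + 777 + 653 + 511 = 2240 billion.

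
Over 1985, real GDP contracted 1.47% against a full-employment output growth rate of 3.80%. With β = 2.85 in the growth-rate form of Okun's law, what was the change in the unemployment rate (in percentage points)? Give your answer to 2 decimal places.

1.85 percentage points

Growth-rate Okun's law: g_Y = g_Y* - β × Δu, so Δu = (g_Y* - g_Y)/β.
Δu = (3.8 + 1.47)/2.85 = 5.27/2.85 = 1.85 percentage points.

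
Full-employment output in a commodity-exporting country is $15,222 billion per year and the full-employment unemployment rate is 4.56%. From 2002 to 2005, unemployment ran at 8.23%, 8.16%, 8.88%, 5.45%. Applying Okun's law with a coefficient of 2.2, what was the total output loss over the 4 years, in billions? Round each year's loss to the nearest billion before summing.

$4,180 billion

Year 2002: gap = -2.2 × (8.23 - 4.56) = -8.074%, loss ≈ 15222 × 8.074/100 ≈ 1229.
Year 2003: gap = -2.2 × (8.16 - 4.56) = -7.92%, loss ≈ 15222 × 7.92/100 ≈ 1206.
Year 2004: gap = -2.2 × (8.88 - 4.56) = -9.504%, loss ≈ 15222 × 9.504/100 ≈ 1447.
Year 2005: gap = -2.2 × (5.45 - 4.56) = -1.958%, loss ≈ 15222 × 1.958/100 ≈ 298.
Total lost output = 1229 + 1206 + 1447 + 298 = 4180 billion.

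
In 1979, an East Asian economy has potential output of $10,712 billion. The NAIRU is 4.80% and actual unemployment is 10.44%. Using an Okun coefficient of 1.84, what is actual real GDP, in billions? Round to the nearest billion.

$9,600 billion

Unemployment gap = 10.44 - 4.8 = 5.64 points, so the output gap is -1.84 × 5.64 = -10.3776%.
Actual GDP = 10712 × (1 - 10.3776/100) = 10712 × 0.896224 ≈ 9600 billion.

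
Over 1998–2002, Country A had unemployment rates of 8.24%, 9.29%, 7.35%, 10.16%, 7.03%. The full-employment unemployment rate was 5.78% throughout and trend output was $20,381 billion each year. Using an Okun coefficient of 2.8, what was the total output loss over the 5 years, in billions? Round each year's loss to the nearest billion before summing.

$7,516 billion

Year 1998: gap = -2.8 × (8.24 - 5.78) = -6.888%, loss ≈ 20381 × 6.888/100 ≈ 1404.
Year 1999: gap = -2.8 × (9.29 - 5.78) = -9.828%, loss ≈ 20381 × 9.828/100 ≈ 2003.
Year 2000: gap = -2.8 × (7.35 - 5.78) = -4.396%, loss ≈ 20381 × 4.396/100 ≈ 896.
Year 2001: gap = -2.8 × (10.16 - 5.78) = -12.264%, loss ≈ 20381 × 12.264/100 ≈ 2500.
Year 2002: gap = -2.8 × (7.03 - 5.78) = -3.5%, loss ≈ 20381 × 3.5/100 ≈ 713.
Total lost output = 1404 + 2003 + 896 + 2500 + 713 = 7516 billion.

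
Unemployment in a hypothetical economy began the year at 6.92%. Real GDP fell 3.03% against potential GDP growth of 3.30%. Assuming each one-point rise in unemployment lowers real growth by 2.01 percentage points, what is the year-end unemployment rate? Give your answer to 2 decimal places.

Growth-rate Okun's law: g_Y = g_Y* - β × Δu, so Δu = (g_Y* - g_Y)/β.
Δu = (3.3 + 3.03)/2.01 = 6.33/2.01 = 3.15 percentage points.
Year-end unemployment = 6.92 + 3.15 = 10.07%.

10.07%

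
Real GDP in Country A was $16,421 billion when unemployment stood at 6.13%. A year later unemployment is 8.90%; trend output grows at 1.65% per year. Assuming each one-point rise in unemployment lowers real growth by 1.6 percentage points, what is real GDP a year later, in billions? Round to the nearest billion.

$15,964 billion

Δu = 8.9 - 6.13 = 2.77 points.
Okun's law (growth form): g_Y = g_Y* - β × Δu = 1.65 - 1.6 × (2.77) = 1.65 - 4.432 = -2.782%.
Real GDP in the next year = 16421 × (1 - 2.782/100) = 16421 × 0.97218 ≈ 15964 billion.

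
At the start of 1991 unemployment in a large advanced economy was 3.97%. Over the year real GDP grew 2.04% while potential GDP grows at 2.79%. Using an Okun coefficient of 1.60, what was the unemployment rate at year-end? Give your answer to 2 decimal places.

Growth-rate Okun's law: g_Y = g_Y* - β × Δu, so Δu = (g_Y* - g_Y)/β.
Δu = (2.79 - 2.04)/1.60 = 0.75/1.60 = 0.47 percentage points.
Year-end unemployment = 3.97 + 0.47 = 4.44%.

4.44%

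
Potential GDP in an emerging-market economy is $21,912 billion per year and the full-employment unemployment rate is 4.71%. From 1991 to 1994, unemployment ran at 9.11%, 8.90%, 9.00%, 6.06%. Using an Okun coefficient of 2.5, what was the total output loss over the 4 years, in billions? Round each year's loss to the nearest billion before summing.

$7,795 billion

Year 1991: gap = -2.5 × (9.11 - 4.71) = -11%, loss ≈ 21912 × 11/100 ≈ 2410.
Year 1992: gap = -2.5 × (8.9 - 4.71) = -10.475%, loss ≈ 21912 × 10.475/100 ≈ 2295.
Year 1993: gap = -2.5 × (9 - 4.71) = -10.725%, loss ≈ 21912 × 10.725/100 ≈ 2350.
Year 1994: gap = -2.5 × (6.06 - 4.71) = -3.375%, loss ≈ 21912 × 3.375/100 ≈ 740.
Total lost output = 2410 + 2295 + 2350 + 740 = 7795 billion.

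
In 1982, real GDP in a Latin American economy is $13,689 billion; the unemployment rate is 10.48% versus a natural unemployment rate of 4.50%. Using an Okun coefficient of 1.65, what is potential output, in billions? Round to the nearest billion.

Unemployment gap = 10.48 - 4.5 = 5.98 points, so output gap = -1.65 × 5.98 = -9.867%.
Since Y = Y* × (1 + gap/100), Y* = 13689/0.90133 ≈ 15188 billion.

$15,188 billion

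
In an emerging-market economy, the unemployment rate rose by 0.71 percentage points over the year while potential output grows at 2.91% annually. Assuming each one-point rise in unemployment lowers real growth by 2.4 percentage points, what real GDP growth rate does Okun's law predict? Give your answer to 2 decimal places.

1.21%

Growth-rate Okun's law: g_Y = g_Y* - β × Δu.
g_Y = 2.91 - 2.4 × (0.71) = 2.91 - 1.704 = 1.206%, i.e. 1.21% to 2 d.p.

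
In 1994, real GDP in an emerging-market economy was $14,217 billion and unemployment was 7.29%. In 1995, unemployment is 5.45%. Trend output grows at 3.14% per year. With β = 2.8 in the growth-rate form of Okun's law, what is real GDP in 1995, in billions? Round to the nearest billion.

Δu = 5.45 - 7.29 = -1.84 points.
Okun's law (growth form): g_Y = g_Y* - β × Δu = 3.14 - 2.8 × (-1.84) = 3.14 + 5.152 = 8.292%.
Real GDP in the next year = 14217 × (1 + 8.292/100) = 14217 × 1.08292 ≈ 15396 billion.

$15,396 billion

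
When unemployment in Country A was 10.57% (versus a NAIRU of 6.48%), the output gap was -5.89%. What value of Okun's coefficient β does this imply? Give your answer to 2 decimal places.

β ≈ 1.44

Okun's law: output gap = -β × (u - u*).
-5.89 = -β × (10.57 - 6.48) = -β × 4.09, so β = 5.89/4.09 = 1.44.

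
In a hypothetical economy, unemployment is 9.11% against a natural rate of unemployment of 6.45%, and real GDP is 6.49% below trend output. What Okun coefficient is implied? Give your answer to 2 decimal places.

β ≈ 2.44

Okun's law: output gap = -β × (u - u*).
-6.49 = -β × (9.11 - 6.45) = -β × 2.66, so β = 6.49/2.66 = 2.44.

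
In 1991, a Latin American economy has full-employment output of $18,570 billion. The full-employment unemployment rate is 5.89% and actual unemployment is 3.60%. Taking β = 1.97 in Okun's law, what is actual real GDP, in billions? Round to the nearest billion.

$19,408 billion

Unemployment gap = 3.6 - 5.89 = -2.29 points, so the output gap is -1.97 × (-2.29) = 4.5113%.
Actual GDP = 18570 × (1 + 4.5113/100) = 18570 × 1.045113 ≈ 19408 billion.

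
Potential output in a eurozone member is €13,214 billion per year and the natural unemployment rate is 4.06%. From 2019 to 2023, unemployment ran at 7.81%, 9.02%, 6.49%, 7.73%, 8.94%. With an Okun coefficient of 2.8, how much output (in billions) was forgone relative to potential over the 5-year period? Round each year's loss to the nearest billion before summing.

€7,285 billion

Year 2019: gap = -2.8 × (7.81 - 4.06) = -10.5%, loss ≈ 13214 × 10.5/100 ≈ 1387.
Year 2020: gap = -2.8 × (9.02 - 4.06) = -13.888%, loss ≈ 13214 × 13.888/100 ≈ 1835.
Year 2021: gap = -2.8 × (6.49 - 4.06) = -6.804%, loss ≈ 13214 × 6.804/100 ≈ 899.
Year 2022: gap = -2.8 × (7.73 - 4.06) = -10.276%, loss ≈ 13214 × 10.276/100 ≈ 1358.
Year 2023: gap = -2.8 × (8.94 - 4.06) = -13.664%, loss ≈ 13214 × 13.664/100 ≈ 1806.
Total lost output = 1387 + 1835 + 899 + 1358 + 1806 = 7285 billion.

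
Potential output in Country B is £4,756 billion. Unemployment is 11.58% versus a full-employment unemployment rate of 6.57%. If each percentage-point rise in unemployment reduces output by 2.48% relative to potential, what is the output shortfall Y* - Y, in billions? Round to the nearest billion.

£591 billion

Output gap = -2.48 × (11.58 - 6.57) = -2.48 × 5.01 = -12.4248%.
Actual GDP ≈ 4756 × 0.875752 ≈ 4165 billion, so the shortfall is 4756 - 4165 = 591 billion.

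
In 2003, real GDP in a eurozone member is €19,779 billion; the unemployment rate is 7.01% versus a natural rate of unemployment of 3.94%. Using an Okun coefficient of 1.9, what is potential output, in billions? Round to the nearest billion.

Unemployment gap = 7.01 - 3.94 = 3.07 points, so output gap = -1.9 × 3.07 = -5.833%.
Since Y = Y* × (1 + gap/100), Y* = 19779/0.94167 ≈ 21004 billion.

€21,004 billion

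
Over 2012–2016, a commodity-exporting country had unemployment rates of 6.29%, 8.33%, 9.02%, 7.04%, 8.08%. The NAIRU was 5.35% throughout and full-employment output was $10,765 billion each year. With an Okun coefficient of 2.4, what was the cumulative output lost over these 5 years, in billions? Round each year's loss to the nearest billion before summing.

$3,103 billion

Year 2012: gap = -2.4 × (6.29 - 5.35) = -2.256%, loss ≈ 10765 × 2.256/100 ≈ 243.
Year 2013: gap = -2.4 × (8.33 - 5.35) = -7.152%, loss ≈ 10765 × 7.152/100 ≈ 770.
Year 2014: gap = -2.4 × (9.02 - 5.35) = -8.808%, loss ≈ 10765 × 8.808/100 ≈ 948.
Year 2015: gap = -2.4 × (7.04 - 5.35) = -4.056%, loss ≈ 10765 × 4.056/100 ≈ 437.
Year 2016: gap = -2.4 × (8.08 - 5.35) = -6.552%, loss ≈ 10765 × 6.552/100 ≈ 705.
Total lost output = 243 + 770 + 948 + 437 + 705 = 3103 billion.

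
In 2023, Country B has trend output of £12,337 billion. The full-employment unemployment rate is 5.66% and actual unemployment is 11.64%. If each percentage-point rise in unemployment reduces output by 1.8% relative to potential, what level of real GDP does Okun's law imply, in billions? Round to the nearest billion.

£11,009 billion

Unemployment gap = 11.64 - 5.66 = 5.98 points, so the output gap is -1.8 × 5.98 = -10.764%.
Actual GDP = 12337 × (1 - 10.764/100) = 12337 × 0.89236 ≈ 11009 billion.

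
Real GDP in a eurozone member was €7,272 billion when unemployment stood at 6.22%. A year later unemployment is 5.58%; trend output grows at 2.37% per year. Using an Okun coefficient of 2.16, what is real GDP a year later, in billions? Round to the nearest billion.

€7,545 billion

Δu = 5.58 - 6.22 = -0.64 points.
Okun's law (growth form): g_Y = g_Y* - β × Δu = 2.37 - 2.16 × (-0.64) = 2.37 + 1.3824 = 3.7524%.
Real GDP in the next year = 7272 × (1 + 3.7524/100) = 7272 × 1.037524 ≈ 7545 billion.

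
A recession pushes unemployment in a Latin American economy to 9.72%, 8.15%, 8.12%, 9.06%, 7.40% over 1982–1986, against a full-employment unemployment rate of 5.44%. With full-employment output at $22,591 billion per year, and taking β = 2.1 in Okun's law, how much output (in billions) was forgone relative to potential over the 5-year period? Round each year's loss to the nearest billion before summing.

Year 1982: gap = -2.1 × (9.72 - 5.44) = -8.988%, loss ≈ 22591 × 8.988/100 ≈ 2030.
Year 1983: gap = -2.1 × (8.15 - 5.44) = -5.691%, loss ≈ 22591 × 5.691/100 ≈ 1286.
Year 1984: gap = -2.1 × (8.12 - 5.44) = -5.628%, loss ≈ 22591 × 5.628/100 ≈ 1271.
Year 1985: gap = -2.1 × (9.06 - 5.44) = -7.602%, loss ≈ 22591 × 7.602/100 ≈ 1717.
Year 1986: gap = -2.1 × (7.4 - 5.44) = -4.116%, loss ≈ 22591 × 4.116/100 ≈ 930.
Total lost output = 2030 + 1286 + 1271 + 1717 + 930 = 7234 billion.

$7,234 billion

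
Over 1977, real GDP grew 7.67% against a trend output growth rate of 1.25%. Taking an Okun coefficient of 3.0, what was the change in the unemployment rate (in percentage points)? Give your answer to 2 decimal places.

-2.14 percentage points

Growth-rate Okun's law: g_Y = g_Y* - β × Δu, so Δu = (g_Y* - g_Y)/β.
Δu = (1.25 - 7.67)/3.0 = -6.42/3.0 = -2.14 percentage points.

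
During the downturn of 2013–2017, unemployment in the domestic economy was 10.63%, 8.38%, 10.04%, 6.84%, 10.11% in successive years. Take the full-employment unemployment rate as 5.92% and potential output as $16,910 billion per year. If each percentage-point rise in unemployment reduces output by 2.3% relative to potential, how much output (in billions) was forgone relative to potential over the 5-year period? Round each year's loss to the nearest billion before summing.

$6,379 billion

Year 2013: gap = -2.3 × (10.63 - 5.92) = -10.833%, loss ≈ 16910 × 10.833/100 ≈ 1832.
Year 2014: gap = -2.3 × (8.38 - 5.92) = -5.658%, loss ≈ 16910 × 5.658/100 ≈ 957.
Year 2015: gap = -2.3 × (10.04 - 5.92) = -9.476%, loss ≈ 16910 × 9.476/100 ≈ 1602.
Year 2016: gap = -2.3 × (6.84 - 5.92) = -2.116%, loss ≈ 16910 × 2.116/100 ≈ 358.
Year 2017: gap = -2.3 × (10.11 - 5.92) = -9.637%, loss ≈ 16910 × 9.637/100 ≈ 1630.
Total lost output = 1832 + 957 + 1602 + 358 + 1630 = 6379 billion.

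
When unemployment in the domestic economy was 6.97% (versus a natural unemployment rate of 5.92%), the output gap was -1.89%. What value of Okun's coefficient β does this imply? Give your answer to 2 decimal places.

Okun's law: output gap = -β × (u - u*).
-1.89 = -β × (6.97 - 5.92) = -β × 1.05, so β = 1.89/1.05 = 1.80.

β ≈ 1.80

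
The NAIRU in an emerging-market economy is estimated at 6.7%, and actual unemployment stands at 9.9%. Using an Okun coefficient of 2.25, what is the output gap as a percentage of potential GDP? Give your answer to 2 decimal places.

The unemployment gap is 9.9 - 6.7 = 3.2 percentage points.
Okun's law gives an output gap of -2.25 × 3.2 = -7.2%, i.e. 7.20% below potential.

-7.20%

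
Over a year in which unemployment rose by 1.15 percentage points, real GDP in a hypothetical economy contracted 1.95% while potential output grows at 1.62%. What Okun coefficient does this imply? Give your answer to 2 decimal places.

Growth form: g_Y = g_Y* - β × Δu, so β = (g_Y* - g_Y)/Δu.
β = (1.62 + 1.95)/1.15 = 3.57/1.15 = 3.10.

β ≈ 3.10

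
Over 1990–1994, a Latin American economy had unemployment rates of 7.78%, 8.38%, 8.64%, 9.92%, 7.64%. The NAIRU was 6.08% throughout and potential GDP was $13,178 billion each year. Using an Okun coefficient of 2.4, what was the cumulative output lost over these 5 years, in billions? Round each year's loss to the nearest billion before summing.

Year 1990: gap = -2.4 × (7.78 - 6.08) = -4.08%, loss ≈ 13178 × 4.08/100 ≈ 538.
Year 1991: gap = -2.4 × (8.38 - 6.08) = -5.52%, loss ≈ 13178 × 5.52/100 ≈ 727.
Year 1992: gap = -2.4 × (8.64 - 6.08) = -6.144%, loss ≈ 13178 × 6.144/100 ≈ 810.
Year 1993: gap = -2.4 × (9.92 - 6.08) = -9.216%, loss ≈ 13178 × 9.216/100 ≈ 1214.
Year 1994: gap = -2.4 × (7.64 - 6.08) = -3.744%, loss ≈ 13178 × 3.744/100 ≈ 493.
Total lost output = 538 + 727 + 810 + 1214 + 493 = 3782 billion.

$3,782 billion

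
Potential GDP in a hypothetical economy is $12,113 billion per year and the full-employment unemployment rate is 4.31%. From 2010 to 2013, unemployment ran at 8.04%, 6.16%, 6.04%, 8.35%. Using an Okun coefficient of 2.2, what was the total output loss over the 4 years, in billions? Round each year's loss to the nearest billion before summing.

$3,025 billion

Year 2010: gap = -2.2 × (8.04 - 4.31) = -8.206%, loss ≈ 12113 × 8.206/100 ≈ 994.
Year 2011: gap = -2.2 × (6.16 - 4.31) = -4.07%, loss ≈ 12113 × 4.07/100 ≈ 493.
Year 2012: gap = -2.2 × (6.04 - 4.31) = -3.806%, loss ≈ 12113 × 3.806/100 ≈ 461.
Year 2013: gap = -2.2 × (8.35 - 4.31) = -8.888%, loss ≈ 12113 × 8.888/100 ≈ 1077.
Total lost output = 994 + 493 + 461 + 1077 = 3025 billion.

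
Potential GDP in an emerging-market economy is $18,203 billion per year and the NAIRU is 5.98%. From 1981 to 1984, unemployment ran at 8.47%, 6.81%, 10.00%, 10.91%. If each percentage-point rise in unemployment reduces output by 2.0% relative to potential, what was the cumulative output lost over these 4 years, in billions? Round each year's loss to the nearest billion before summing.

Year 1981: gap = -2.0 × (8.47 - 5.98) = -4.98%, loss ≈ 18203 × 4.98/100 ≈ 907.
Year 1982: gap = -2.0 × (6.81 - 5.98) = -1.66%, loss ≈ 18203 × 1.66/100 ≈ 302.
Year 1983: gap = -2.0 × (10 - 5.98) = -8.04%, loss ≈ 18203 × 8.04/100 ≈ 1464.
Year 1984: gap = -2.0 × (10.91 - 5.98) = -9.86%, loss ≈ 18203 × 9.86/100 ≈ 1795.
Total lost output = 907 + 302 + 1464 + 1795 = 4468 billion.

$4,468 billion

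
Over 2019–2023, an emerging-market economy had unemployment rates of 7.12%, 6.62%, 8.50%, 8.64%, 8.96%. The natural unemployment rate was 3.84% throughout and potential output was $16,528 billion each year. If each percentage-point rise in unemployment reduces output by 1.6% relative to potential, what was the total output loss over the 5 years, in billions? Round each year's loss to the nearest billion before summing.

$5,457 billion

Year 2019: gap = -1.6 × (7.12 - 3.84) = -5.248%, loss ≈ 16528 × 5.248/100 ≈ 867.
Year 2020: gap = -1.6 × (6.62 - 3.84) = -4.448%, loss ≈ 16528 × 4.448/100 ≈ 735.
Year 2021: gap = -1.6 × (8.5 - 3.84) = -7.456%, loss ≈ 16528 × 7.456/100 ≈ 1232.
Year 2022: gap = -1.6 × (8.64 - 3.84) = -7.68%, loss ≈ 16528 × 7.68/100 ≈ 1269.
Year 2023: gap = -1.6 × (8.96 - 3.84) = -8.192%, loss ≈ 16528 × 8.192/100 ≈ 1354.
Total lost output = 867 + 735 + 1232 + 1269 + 1354 = 5457 billion.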